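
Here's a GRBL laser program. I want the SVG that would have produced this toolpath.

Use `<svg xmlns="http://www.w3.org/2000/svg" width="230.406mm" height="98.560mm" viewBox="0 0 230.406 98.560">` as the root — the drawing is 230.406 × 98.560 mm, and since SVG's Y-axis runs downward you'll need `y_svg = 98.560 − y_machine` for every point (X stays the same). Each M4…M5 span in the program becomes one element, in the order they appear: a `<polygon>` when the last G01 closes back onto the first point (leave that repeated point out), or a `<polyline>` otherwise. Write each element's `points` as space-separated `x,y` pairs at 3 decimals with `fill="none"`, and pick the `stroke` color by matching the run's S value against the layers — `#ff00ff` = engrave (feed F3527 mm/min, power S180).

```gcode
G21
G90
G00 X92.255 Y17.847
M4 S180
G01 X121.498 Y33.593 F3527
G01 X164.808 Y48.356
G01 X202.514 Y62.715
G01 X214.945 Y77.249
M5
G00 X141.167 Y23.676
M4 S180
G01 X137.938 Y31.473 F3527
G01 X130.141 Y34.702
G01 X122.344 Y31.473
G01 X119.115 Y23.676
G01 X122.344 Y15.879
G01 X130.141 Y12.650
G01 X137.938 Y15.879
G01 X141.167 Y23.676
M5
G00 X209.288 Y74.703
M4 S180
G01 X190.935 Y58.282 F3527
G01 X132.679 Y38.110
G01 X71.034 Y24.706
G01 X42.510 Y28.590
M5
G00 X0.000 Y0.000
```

<svg xmlns="http://www.w3.org/2000/svg" width="230.406mm" height="98.560mm" viewBox="0 0 230.406 98.560">
  <polyline points="92.255,80.713 121.498,64.967 164.808,50.204 202.514,35.845 214.945,21.311" fill="none" stroke="#ff00ff"/>
  <polygon points="141.167,74.884 137.938,67.087 130.141,63.858 122.344,67.087 119.115,74.884 122.344,82.681 130.141,85.910 137.938,82.681" fill="none" stroke="#ff00ff"/>
  <polyline points="209.288,23.857 190.935,40.278 132.679,60.450 71.034,73.854 42.510,69.970" fill="none" stroke="#ff00ff"/>
</svg>

Machine Y-up, SVG Y-down with viewBox height 98.560, so y_svg = 98.560 − y_machine; X carries over. Every run uses S180, so all elements get stroke `#ff00ff` (engrave).

Run 1: The run is open, so emit a `<polyline>` with points (Y-flipped): 92.255,80.713 121.498,64.967 164.808,50.204 202.514,35.845 214.945,21.311.

Run 2: The run returns to its start, so emit a `<polygon>` with points (Y-flipped): 141.167,74.884 137.938,67.087 130.141,63.858 122.344,67.087 119.115,74.884 122.344,82.681 130.141,85.910 137.938,82.681.

Run 3: The run is open, so emit a `<polyline>` with points (Y-flipped): 209.288,23.857 190.935,40.278 132.679,60.450 71.034,73.854 42.510,69.970.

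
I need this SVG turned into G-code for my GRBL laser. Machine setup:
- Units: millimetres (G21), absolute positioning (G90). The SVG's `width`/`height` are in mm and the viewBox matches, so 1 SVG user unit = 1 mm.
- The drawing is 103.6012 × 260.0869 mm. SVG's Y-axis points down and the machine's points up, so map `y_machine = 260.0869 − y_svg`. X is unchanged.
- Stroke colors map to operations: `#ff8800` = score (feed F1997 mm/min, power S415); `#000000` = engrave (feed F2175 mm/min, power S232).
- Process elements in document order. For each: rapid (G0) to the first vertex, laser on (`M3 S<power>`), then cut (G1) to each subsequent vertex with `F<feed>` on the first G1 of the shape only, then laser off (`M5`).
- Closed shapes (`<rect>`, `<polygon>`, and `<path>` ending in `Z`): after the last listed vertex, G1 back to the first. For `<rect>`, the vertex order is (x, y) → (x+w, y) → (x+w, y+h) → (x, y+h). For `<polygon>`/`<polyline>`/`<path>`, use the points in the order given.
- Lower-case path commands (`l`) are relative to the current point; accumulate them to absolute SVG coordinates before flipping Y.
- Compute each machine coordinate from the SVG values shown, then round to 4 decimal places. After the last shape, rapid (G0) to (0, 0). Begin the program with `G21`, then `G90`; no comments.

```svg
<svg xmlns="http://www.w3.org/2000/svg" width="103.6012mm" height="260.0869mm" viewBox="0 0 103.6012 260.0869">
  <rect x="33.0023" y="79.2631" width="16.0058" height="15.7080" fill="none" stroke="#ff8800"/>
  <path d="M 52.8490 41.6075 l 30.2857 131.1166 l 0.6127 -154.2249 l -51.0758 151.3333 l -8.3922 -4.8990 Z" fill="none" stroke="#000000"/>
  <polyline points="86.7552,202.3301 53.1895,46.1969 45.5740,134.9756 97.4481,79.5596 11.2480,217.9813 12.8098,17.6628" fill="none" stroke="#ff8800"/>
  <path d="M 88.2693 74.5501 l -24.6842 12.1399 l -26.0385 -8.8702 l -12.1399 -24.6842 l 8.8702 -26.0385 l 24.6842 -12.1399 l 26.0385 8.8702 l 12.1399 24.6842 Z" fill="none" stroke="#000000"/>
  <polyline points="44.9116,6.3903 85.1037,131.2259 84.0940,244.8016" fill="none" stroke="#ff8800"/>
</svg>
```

Since the viewBox matches the mm dimensions, user units are millimetres directly. The only transform is the Y-flip y_m = 260.0869 − y_svg.

Shape 1 is a rectangle drawn with `<rect>`. Its stroke #ff8800 means score at S415, F1997. After flipping Y the toolpath is (33.0023,180.8238) → (49.0081,180.8238) → (49.0081,165.1158) → (33.0023,165.1158) → (33.0023,180.8238), returning to the start.

Shape 2 is a closed polygon drawn with `<path>`. Its stroke #000000 means engrave at S232, F2175. After flipping Y the toolpath is (52.8490,218.4794) → (83.1347,87.3628) → (83.7474,241.5877) → (32.6716,90.2544) → (24.2794,95.1534) → (52.8490,218.4794), returning to the start.

Shape 3 is a open polyline drawn with `<polyline>`. Its stroke #ff8800 means score at S415, F1997. After flipping Y the toolpath is (86.7552,57.7568) → (53.1895,213.8900) → (45.5740,125.1113) → (97.4481,180.5273) → (11.2480,42.1056) → (12.8098,242.4241).

Shape 4 is a regular polygon drawn with `<path>`. Its stroke #000000 means engrave at S232, F2175. After flipping Y the toolpath is (88.2693,185.5368) → (63.5851,173.3969) → (37.5466,182.2671) → (25.4067,206.9513) → (34.2769,232.9898) → (58.9611,245.1297) → (84.9996,236.2595) → (97.1395,211.5753) → (88.2693,185.5368), returning to the start.

Shape 5 is a open polyline drawn with `<polyline>`. Its stroke #ff8800 means score at S415, F1997. After flipping Y the toolpath is (44.9116,253.6966) → (85.1037,128.8610) → (84.0940,15.2853).

G21
G90
G0 X33.0023 Y180.8238
M3 S415
G1 X49.0081 Y180.8238 F1997
G1 X49.0081 Y165.1158
G1 X33.0023 Y165.1158
G1 X33.0023 Y180.8238
M5
G0 X52.8490 Y218.4794
M3 S232
G1 X83.1347 Y87.3628 F2175
G1 X83.7474 Y241.5877
G1 X32.6716 Y90.2544
G1 X24.2794 Y95.1534
G1 X52.8490 Y218.4794
M5
G0 X86.7552 Y57.7568
M3 S415
G1 X53.1895 Y213.8900 F1997
G1 X45.5740 Y125.1113
G1 X97.4481 Y180.5273
G1 X11.2480 Y42.1056
G1 X12.8098 Y242.4241
M5
G0 X88.2693 Y185.5368
M3 S232
G1 X63.5851 Y173.3969 F2175
G1 X37.5466 Y182.2671
G1 X25.4067 Y206.9513
G1 X34.2769 Y232.9898
G1 X58.9611 Y245.1297
G1 X84.9996 Y236.2595
G1 X97.1395 Y211.5753
G1 X88.2693 Y185.5368
M5
G0 X44.9116 Y253.6966
M3 S415
G1 X85.1037 Y128.8610 F1997
G1 X84.0940 Y15.2853
M5
G0 X0.0000 Y0.0000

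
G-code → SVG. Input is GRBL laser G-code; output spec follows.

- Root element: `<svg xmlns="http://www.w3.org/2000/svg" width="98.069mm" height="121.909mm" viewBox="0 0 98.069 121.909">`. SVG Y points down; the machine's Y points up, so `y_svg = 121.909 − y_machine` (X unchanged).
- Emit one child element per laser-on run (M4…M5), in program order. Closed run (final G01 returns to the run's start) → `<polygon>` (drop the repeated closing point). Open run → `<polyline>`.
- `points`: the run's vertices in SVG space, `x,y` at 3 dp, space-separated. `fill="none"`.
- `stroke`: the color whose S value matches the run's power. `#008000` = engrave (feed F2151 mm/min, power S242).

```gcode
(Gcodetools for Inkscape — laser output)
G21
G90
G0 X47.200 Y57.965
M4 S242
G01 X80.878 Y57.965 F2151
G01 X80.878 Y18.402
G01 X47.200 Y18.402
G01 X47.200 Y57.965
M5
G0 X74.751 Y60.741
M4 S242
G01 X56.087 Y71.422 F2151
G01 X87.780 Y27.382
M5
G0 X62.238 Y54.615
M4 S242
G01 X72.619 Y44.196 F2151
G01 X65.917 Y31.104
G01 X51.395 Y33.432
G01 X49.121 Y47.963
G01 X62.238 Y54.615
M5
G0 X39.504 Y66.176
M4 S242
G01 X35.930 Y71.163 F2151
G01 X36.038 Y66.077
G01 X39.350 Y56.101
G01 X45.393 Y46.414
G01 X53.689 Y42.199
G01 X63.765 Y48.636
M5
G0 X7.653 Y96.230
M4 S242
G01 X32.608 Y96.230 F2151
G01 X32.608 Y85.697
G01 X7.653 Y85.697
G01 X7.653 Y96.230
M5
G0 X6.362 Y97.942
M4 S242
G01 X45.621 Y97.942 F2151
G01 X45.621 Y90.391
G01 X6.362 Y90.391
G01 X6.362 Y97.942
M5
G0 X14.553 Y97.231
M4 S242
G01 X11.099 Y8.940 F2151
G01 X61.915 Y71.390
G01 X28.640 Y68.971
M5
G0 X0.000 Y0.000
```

Machine Y-up, SVG Y-down with viewBox height 121.909, so y_svg = 121.909 − y_machine; X carries over. Every run uses S242, so all elements get stroke `#008000` (engrave).

Run 1: The run returns to its start, so emit a `<polygon>` with points (Y-flipped): 47.200,63.944 80.878,63.944 80.878,103.507 47.200,103.507.

Run 2: The run is open, so emit a `<polyline>` with points (Y-flipped): 74.751,61.168 56.087,50.487 87.780,94.527.

Run 3: The run returns to its start, so emit a `<polygon>` with points (Y-flipped): 62.238,67.294 72.619,77.713 65.917,90.805 51.395,88.477 49.121,73.946.

Run 4: The run is open, so emit a `<polyline>` with points (Y-flipped): 39.504,55.733 35.930,50.746 36.038,55.832 39.350,65.808 45.393,75.495 53.689,79.710 63.765,73.273.

Run 5: The run returns to its start, so emit a `<polygon>` with points (Y-flipped): 7.653,25.679 32.608,25.679 32.608,36.212 7.653,36.212.

Run 6: The run returns to its start, so emit a `<polygon>` with points (Y-flipped): 6.362,23.967 45.621,23.967 45.621,31.518 6.362,31.518.

Run 7: The run is open, so emit a `<polyline>` with points (Y-flipped): 14.553,24.678 11.099,112.969 61.915,50.519 28.640,52.938.

<svg xmlns="http://www.w3.org/2000/svg" width="98.069mm" height="121.909mm" viewBox="0 0 98.069 121.909">
  <polygon points="47.200,63.944 80.878,63.944 80.878,103.507 47.200,103.507" fill="none" stroke="#008000"/>
  <polyline points="74.751,61.168 56.087,50.487 87.780,94.527" fill="none" stroke="#008000"/>
  <polygon points="62.238,67.294 72.619,77.713 65.917,90.805 51.395,88.477 49.121,73.946" fill="none" stroke="#008000"/>
  <polyline points="39.504,55.733 35.930,50.746 36.038,55.832 39.350,65.808 45.393,75.495 53.689,79.710 63.765,73.273" fill="none" stroke="#008000"/>
  <polygon points="7.653,25.679 32.608,25.679 32.608,36.212 7.653,36.212" fill="none" stroke="#008000"/>
  <polygon points="6.362,23.967 45.621,23.967 45.621,31.518 6.362,31.518" fill="none" stroke="#008000"/>
  <polyline points="14.553,24.678 11.099,112.969 61.915,50.519 28.640,52.938" fill="none" stroke="#008000"/>
</svg>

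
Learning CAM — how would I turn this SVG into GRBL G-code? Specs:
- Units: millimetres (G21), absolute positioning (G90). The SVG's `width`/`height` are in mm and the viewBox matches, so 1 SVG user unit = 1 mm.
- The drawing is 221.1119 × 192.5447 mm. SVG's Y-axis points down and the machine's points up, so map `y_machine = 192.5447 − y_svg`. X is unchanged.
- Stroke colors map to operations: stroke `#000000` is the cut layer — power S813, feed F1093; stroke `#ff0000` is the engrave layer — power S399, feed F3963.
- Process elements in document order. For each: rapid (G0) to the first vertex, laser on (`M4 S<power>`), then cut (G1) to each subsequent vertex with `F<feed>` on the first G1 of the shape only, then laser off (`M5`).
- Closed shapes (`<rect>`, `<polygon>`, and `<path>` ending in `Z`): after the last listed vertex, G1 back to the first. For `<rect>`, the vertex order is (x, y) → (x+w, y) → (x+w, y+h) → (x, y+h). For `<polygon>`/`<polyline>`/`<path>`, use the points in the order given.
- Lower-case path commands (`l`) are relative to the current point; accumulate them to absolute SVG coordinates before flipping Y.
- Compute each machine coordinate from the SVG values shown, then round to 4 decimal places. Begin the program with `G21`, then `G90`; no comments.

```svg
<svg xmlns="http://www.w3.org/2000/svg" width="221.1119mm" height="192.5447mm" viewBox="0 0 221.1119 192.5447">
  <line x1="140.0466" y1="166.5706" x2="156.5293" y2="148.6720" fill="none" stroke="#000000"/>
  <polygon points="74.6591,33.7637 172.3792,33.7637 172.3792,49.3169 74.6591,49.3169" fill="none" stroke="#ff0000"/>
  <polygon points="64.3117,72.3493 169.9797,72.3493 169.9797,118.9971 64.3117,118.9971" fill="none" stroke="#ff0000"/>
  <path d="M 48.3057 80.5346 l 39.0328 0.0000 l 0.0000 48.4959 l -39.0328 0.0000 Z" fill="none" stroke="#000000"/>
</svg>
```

1 u = 1 mm; y_m = 192.5447 − y.

[1] `<line>` line segment, #000000→cut S813 F1093: (140.0466,25.9741) → (156.5293,43.8727)

[2] `<polygon>` rectangle, #ff0000→engrave S399 F3963: (74.6591,158.7810) → (172.3792,158.7810) → (172.3792,143.2278) → (74.6591,143.2278) → (74.6591,158.7810) (closed)

[3] `<polygon>` rectangle, #ff0000→engrave S399 F3963: (64.3117,120.1954) → (169.9797,120.1954) → (169.9797,73.5476) → (64.3117,73.5476) → (64.3117,120.1954) (closed)

[4] `<path>` rectangle, #000000→cut S813 F1093: (48.3057,112.0101) → (87.3385,112.0101) → (87.3385,63.5142) → (48.3057,63.5142) → (48.3057,112.0101) (closed)

G21
G90
G0 X140.0466 Y25.9741
M4 S813
G1 X156.5293 Y43.8727 F1093
M5
G0 X74.6591 Y158.7810
M4 S399
G1 X172.3792 Y158.7810 F3963
G1 X172.3792 Y143.2278
G1 X74.6591 Y143.2278
G1 X74.6591 Y158.7810
M5
G0 X64.3117 Y120.1954
M4 S399
G1 X169.9797 Y120.1954 F3963
G1 X169.9797 Y73.5476
G1 X64.3117 Y73.5476
G1 X64.3117 Y120.1954
M5
G0 X48.3057 Y112.0101
M4 S813
G1 X87.3385 Y112.0101 F1093
G1 X87.3385 Y63.5142
G1 X48.3057 Y63.5142
G1 X48.3057 Y112.0101
M5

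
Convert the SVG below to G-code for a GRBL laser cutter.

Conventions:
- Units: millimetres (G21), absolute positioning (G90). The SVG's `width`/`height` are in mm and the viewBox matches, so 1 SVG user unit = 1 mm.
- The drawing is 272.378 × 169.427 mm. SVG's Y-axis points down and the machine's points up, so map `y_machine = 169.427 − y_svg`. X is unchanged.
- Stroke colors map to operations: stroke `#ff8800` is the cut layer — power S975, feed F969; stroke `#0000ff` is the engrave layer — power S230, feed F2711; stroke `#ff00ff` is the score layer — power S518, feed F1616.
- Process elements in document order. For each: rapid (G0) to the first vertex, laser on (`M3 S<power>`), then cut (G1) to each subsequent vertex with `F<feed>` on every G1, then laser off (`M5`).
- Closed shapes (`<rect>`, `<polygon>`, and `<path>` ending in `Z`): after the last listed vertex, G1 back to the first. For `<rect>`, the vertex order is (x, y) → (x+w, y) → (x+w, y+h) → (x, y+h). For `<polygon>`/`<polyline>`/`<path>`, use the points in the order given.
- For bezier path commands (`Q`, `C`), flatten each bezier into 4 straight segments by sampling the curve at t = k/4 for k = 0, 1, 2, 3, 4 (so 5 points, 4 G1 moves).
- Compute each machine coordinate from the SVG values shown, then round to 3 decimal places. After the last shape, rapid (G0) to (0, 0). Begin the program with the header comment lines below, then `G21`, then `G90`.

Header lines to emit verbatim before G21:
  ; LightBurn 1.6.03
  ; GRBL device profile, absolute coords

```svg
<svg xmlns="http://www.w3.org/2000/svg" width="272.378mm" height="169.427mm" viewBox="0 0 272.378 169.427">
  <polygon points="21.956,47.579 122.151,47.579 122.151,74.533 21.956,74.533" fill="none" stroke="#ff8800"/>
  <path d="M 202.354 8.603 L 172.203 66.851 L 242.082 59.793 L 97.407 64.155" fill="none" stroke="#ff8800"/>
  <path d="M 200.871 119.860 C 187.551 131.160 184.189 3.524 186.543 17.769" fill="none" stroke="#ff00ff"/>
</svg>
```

; LightBurn 1.6.03
; GRBL device profile, absolute coords
G21
G90
G0 X21.956 Y121.848
M3 S975
G1 X122.151 Y121.848 F969
G1 X122.151 Y94.894 F969
G1 X21.956 Y94.894 F969
G1 X21.956 Y121.848 F969
M5
G0 X202.354 Y160.824
M3 S975
G1 X172.203 Y102.576 F969
G1 X242.082 Y109.634 F969
G1 X97.407 Y105.272 F969
M5
G0 X200.871 Y49.567
M3 S518
G1 X192.682 Y62.755 F1616
G1 X187.829 Y101.717 F1616
G1 X185.916 Y140.127 F1616
G1 X186.543 Y151.658 F1616
M5
G0 X0.000 Y0.000

1 u = 1 mm; y_m = 169.427 − y.

[1] `<polygon>` rectangle, #ff8800→cut S975 F969: (21.956,121.848) → (122.151,121.848) → (122.151,94.894) → (21.956,94.894) → (21.956,121.848) (closed)

[2] `<path>` open polyline, #ff8800→cut S975 F969: (202.354,160.824) → (172.203,102.576) → (242.082,109.634) → (97.407,105.272)

[3] `<path>` cubic bezier, #ff00ff→score S518 F1616: (200.871,49.567) → (192.682,62.755) → (187.829,101.717) → (185.916,140.127) → (186.543,151.658)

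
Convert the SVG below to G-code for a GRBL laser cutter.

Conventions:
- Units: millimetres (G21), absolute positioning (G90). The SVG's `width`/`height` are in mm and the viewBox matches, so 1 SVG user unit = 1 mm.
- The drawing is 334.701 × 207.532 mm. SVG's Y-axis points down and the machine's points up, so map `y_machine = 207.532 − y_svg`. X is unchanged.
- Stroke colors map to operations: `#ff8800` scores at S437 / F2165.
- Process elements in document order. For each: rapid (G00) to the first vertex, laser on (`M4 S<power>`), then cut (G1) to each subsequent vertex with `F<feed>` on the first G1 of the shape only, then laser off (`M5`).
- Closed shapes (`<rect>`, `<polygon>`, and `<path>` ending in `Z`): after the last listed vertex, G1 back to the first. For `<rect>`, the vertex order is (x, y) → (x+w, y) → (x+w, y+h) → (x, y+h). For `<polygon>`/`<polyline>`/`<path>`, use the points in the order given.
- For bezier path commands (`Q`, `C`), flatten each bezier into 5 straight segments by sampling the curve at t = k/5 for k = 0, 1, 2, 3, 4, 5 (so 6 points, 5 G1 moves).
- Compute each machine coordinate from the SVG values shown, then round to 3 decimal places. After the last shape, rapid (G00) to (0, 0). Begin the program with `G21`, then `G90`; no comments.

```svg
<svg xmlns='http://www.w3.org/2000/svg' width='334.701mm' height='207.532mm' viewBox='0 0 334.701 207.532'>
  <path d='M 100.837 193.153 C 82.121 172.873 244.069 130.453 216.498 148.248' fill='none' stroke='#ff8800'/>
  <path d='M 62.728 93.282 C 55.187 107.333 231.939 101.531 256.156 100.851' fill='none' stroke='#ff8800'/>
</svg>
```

Since the viewBox matches the mm dimensions, user units are millimetres directly. The only transform is the Y-flip y_m = 207.532 − y_svg.

Shape 1 is a cubic bezier drawn with `<path>`. Its stroke #ff8800 means score at S437, F2165. After flipping Y the toolpath is (100.837,14.379) → (108.326,28.545) → (141.405,44.071) → (182.306,57.006) → (213.260,63.394) → (216.498,59.284).

Shape 2 is a cubic bezier drawn with `<path>`. Its stroke #ff8800 means score at S437, F2165. After flipping Y the toolpath is (62.728,114.250) → (77.624,108.002) → (120.582,105.320) → (175.436,105.005) → (226.016,105.858) → (256.156,106.681).

G21
G90
G00 X100.837 Y14.379
M4 S437
G1 X108.326 Y28.545 F2165
G1 X141.405 Y44.071
G1 X182.306 Y57.006
G1 X213.260 Y63.394
G1 X216.498 Y59.284
M5
G00 X62.728 Y114.250
M4 S437
G1 X77.624 Y108.002 F2165
G1 X120.582 Y105.320
G1 X175.436 Y105.005
G1 X226.016 Y105.858
G1 X256.156 Y106.681
M5
G00 X0.000 Y0.000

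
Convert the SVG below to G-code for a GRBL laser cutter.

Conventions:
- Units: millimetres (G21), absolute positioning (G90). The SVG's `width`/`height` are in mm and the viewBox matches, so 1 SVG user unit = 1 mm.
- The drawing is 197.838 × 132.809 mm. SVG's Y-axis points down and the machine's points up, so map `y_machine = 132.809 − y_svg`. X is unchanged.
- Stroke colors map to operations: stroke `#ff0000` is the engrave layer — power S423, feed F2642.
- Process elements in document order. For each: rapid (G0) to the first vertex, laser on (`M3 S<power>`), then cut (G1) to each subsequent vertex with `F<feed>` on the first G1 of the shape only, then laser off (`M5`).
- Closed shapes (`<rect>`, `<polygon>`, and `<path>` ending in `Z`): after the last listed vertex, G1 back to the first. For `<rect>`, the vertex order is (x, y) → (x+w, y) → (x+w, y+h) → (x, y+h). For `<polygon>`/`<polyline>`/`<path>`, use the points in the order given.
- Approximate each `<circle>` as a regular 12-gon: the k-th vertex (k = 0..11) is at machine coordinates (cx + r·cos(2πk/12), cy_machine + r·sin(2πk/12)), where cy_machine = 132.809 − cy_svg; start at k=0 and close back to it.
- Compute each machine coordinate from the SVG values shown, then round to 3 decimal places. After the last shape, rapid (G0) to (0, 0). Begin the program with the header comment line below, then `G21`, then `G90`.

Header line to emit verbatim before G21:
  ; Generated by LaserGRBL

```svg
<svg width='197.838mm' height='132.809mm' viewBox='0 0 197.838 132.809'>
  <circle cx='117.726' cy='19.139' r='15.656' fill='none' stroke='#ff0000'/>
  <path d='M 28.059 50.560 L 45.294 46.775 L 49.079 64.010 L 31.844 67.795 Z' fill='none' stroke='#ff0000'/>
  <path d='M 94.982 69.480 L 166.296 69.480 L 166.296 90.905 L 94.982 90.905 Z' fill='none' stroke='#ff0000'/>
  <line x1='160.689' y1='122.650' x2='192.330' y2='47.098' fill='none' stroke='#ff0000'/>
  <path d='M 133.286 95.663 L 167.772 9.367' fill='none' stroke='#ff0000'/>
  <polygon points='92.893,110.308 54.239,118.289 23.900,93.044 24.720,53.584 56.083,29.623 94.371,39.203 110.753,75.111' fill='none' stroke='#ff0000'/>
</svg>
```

1 u = 1 mm; y_m = 132.809 − y.

[1] `<circle>` circle, #ff0000→engrave S423 F2642: (133.382,113.670) → (131.284,121.498) → (125.554,127.228) → (117.726,129.326) → (109.898,127.228) → (104.168,121.498) → (102.070,113.670) → (104.168,105.842) → (109.898,100.112) → (117.726,98.014) → (125.554,100.112) → (131.284,105.842) → (133.382,113.670) (closed)

[2] `<path>` regular polygon, #ff0000→engrave S423 F2642: (28.059,82.249) → (45.294,86.034) → (49.079,68.799) → (31.844,65.014) → (28.059,82.249) (closed)

[3] `<path>` rectangle, #ff0000→engrave S423 F2642: (94.982,63.329) → (166.296,63.329) → (166.296,41.904) → (94.982,41.904) → (94.982,63.329) (closed)

[4] `<line>` line segment, #ff0000→engrave S423 F2642: (160.689,10.159) → (192.330,85.711)

[5] `<path>` line segment, #ff0000→engrave S423 F2642: (133.286,37.146) → (167.772,123.442)

[6] `<polygon>` regular polygon, #ff0000→engrave S423 F2642: (92.893,22.501) → (54.239,14.520) → (23.900,39.765) → (24.720,79.225) → (56.083,103.186) → (94.371,93.606) → (110.753,57.698) → (92.893,22.501) (closed)

; Generated by LaserGRBL
G21
G90
G0 X133.382 Y113.670
M3 S423
G1 X131.284 Y121.498 F2642
G1 X125.554 Y127.228
G1 X117.726 Y129.326
G1 X109.898 Y127.228
G1 X104.168 Y121.498
G1 X102.070 Y113.670
G1 X104.168 Y105.842
G1 X109.898 Y100.112
G1 X117.726 Y98.014
G1 X125.554 Y100.112
G1 X131.284 Y105.842
G1 X133.382 Y113.670
M5
G0 X28.059 Y82.249
M3 S423
G1 X45.294 Y86.034 F2642
G1 X49.079 Y68.799
G1 X31.844 Y65.014
G1 X28.059 Y82.249
M5
G0 X94.982 Y63.329
M3 S423
G1 X166.296 Y63.329 F2642
G1 X166.296 Y41.904
G1 X94.982 Y41.904
G1 X94.982 Y63.329
M5
G0 X160.689 Y10.159
M3 S423
G1 X192.330 Y85.711 F2642
M5
G0 X133.286 Y37.146
M3 S423
G1 X167.772 Y123.442 F2642
M5
G0 X92.893 Y22.501
M3 S423
G1 X54.239 Y14.520 F2642
G1 X23.900 Y39.765
G1 X24.720 Y79.225
G1 X56.083 Y103.186
G1 X94.371 Y93.606
G1 X110.753 Y57.698
G1 X92.893 Y22.501
M5
G0 X0.000 Y0.000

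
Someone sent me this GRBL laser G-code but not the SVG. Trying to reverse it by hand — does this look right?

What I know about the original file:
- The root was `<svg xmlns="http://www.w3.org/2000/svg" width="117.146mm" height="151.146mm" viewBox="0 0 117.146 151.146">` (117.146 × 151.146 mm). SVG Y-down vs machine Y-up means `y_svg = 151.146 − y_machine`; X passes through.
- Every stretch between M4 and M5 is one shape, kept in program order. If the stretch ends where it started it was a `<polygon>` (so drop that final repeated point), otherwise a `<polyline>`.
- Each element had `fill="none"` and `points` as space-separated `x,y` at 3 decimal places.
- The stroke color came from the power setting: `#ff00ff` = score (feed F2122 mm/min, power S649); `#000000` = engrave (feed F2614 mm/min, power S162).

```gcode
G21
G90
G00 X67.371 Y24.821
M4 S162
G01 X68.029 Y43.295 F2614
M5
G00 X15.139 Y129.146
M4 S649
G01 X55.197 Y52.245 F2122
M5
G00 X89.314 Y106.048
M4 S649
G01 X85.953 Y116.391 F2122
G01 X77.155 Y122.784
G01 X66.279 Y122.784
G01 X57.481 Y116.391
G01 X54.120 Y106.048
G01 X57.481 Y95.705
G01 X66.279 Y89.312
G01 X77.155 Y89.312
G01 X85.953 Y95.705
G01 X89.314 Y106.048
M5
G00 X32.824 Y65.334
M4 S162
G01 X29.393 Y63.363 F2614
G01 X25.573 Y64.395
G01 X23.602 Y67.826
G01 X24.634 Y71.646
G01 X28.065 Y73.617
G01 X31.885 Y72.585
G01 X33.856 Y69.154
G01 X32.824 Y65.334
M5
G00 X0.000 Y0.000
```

Machine Y-up, SVG Y-down with viewBox height 151.146, so y_svg = 151.146 − y_machine; X carries over.

Run 1: power S162 maps to stroke `#000000` (engrave). The run is open, so emit a `<polyline>` with points (Y-flipped): 67.371,126.325 68.029,107.851.

Run 2: the run's S649 means `#ff00ff` (score). The run is open, so emit a `<polyline>` with points (Y-flipped): 15.139,22.000 55.197,98.901.

Run 3: power S649 maps to stroke `#ff00ff` (score). The run returns to its start, so emit a `<polygon>` with points (Y-flipped): 89.314,45.098 85.953,34.755 77.155,28.362 66.279,28.362 57.481,34.755 54.120,45.098 57.481,55.441 66.279,61.834 77.155,61.834 85.953,55.441.

Run 4: power S162 maps to stroke `#000000` (engrave). The run returns to its start, so emit a `<polygon>` with points (Y-flipped): 32.824,85.812 29.393,87.783 25.573,86.751 23.602,83.320 24.634,79.500 28.065,77.529 31.885,78.561 33.856,81.992.

<svg xmlns="http://www.w3.org/2000/svg" width="117.146mm" height="151.146mm" viewBox="0 0 117.146 151.146">
  <polyline points="67.371,126.325 68.029,107.851" fill="none" stroke="#000000"/>
  <polyline points="15.139,22.000 55.197,98.901" fill="none" stroke="#ff00ff"/>
  <polygon points="89.314,45.098 85.953,34.755 77.155,28.362 66.279,28.362 57.481,34.755 54.120,45.098 57.481,55.441 66.279,61.834 77.155,61.834 85.953,55.441" fill="none" stroke="#ff00ff"/>
  <polygon points="32.824,85.812 29.393,87.783 25.573,86.751 23.602,83.320 24.634,79.500 28.065,77.529 31.885,78.561 33.856,81.992" fill="none" stroke="#000000"/>
</svg>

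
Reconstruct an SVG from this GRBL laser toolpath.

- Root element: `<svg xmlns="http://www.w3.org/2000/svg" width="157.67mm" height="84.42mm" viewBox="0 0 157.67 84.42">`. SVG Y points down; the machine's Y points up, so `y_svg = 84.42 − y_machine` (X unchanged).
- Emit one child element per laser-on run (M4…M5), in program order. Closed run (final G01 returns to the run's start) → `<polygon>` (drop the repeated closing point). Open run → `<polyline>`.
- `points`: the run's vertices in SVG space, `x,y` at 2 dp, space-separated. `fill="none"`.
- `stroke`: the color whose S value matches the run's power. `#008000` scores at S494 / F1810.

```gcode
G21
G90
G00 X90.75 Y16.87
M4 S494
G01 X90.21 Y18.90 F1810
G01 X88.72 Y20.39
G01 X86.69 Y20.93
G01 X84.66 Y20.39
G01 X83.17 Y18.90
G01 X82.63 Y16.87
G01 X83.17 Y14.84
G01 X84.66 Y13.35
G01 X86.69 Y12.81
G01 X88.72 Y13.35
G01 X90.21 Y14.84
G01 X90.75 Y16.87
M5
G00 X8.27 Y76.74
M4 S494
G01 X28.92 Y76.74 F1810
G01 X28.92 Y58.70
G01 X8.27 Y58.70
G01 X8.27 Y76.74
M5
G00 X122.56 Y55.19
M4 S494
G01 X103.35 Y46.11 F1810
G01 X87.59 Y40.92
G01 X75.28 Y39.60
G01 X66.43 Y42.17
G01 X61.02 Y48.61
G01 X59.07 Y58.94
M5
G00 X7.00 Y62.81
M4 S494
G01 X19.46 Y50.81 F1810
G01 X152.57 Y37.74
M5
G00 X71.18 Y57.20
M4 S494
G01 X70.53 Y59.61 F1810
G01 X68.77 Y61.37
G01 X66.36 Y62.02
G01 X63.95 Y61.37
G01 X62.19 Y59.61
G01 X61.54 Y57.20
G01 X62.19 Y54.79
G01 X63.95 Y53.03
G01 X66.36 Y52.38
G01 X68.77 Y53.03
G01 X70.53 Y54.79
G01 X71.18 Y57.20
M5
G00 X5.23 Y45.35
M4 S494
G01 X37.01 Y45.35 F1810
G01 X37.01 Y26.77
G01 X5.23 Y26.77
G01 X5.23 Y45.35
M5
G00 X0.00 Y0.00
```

<svg xmlns="http://www.w3.org/2000/svg" width="157.67mm" height="84.42mm" viewBox="0 0 157.67 84.42">
  <polygon points="90.75,67.55 90.21,65.52 88.72,64.03 86.69,63.49 84.66,64.03 83.17,65.52 82.63,67.55 83.17,69.58 84.66,71.07 86.69,71.61 88.72,71.07 90.21,69.58" fill="none" stroke="#008000"/>
  <polygon points="8.27,7.68 28.92,7.68 28.92,25.72 8.27,25.72" fill="none" stroke="#008000"/>
  <polyline points="122.56,29.23 103.35,38.31 87.59,43.50 75.28,44.82 66.43,42.25 61.02,35.81 59.07,25.48" fill="none" stroke="#008000"/>
  <polyline points="7.00,21.61 19.46,33.61 152.57,46.68" fill="none" stroke="#008000"/>
  <polygon points="71.18,27.22 70.53,24.81 68.77,23.05 66.36,22.40 63.95,23.05 62.19,24.81 61.54,27.22 62.19,29.63 63.95,31.39 66.36,32.04 68.77,31.39 70.53,29.63" fill="none" stroke="#008000"/>
  <polygon points="5.23,39.07 37.01,39.07 37.01,57.65 5.23,57.65" fill="none" stroke="#008000"/>
</svg>

Machine Y-up, SVG Y-down with viewBox height 84.42, so y_svg = 84.42 − y_machine; X carries over. Every run uses S494, so all elements get stroke `#008000` (score).

Run 1: The run returns to its start, so emit a `<polygon>` with points (Y-flipped): 90.75,67.55 90.21,65.52 88.72,64.03 86.69,63.49 84.66,64.03 83.17,65.52 82.63,67.55 83.17,69.58 84.66,71.07 86.69,71.61 88.72,71.07 90.21,69.58.

Run 2: The run returns to its start, so emit a `<polygon>` with points (Y-flipped): 8.27,7.68 28.92,7.68 28.92,25.72 8.27,25.72.

Run 3: The run is open, so emit a `<polyline>` with points (Y-flipped): 122.56,29.23 103.35,38.31 87.59,43.50 75.28,44.82 66.43,42.25 61.02,35.81 59.07,25.48.

Run 4: The run is open, so emit a `<polyline>` with points (Y-flipped): 7.00,21.61 19.46,33.61 152.57,46.68.

Run 5: The run returns to its start, so emit a `<polygon>` with points (Y-flipped): 71.18,27.22 70.53,24.81 68.77,23.05 66.36,22.40 63.95,23.05 62.19,24.81 61.54,27.22 62.19,29.63 63.95,31.39 66.36,32.04 68.77,31.39 70.53,29.63.

Run 6: The run returns to its start, so emit a `<polygon>` with points (Y-flipped): 5.23,39.07 37.01,39.07 37.01,57.65 5.23,57.65.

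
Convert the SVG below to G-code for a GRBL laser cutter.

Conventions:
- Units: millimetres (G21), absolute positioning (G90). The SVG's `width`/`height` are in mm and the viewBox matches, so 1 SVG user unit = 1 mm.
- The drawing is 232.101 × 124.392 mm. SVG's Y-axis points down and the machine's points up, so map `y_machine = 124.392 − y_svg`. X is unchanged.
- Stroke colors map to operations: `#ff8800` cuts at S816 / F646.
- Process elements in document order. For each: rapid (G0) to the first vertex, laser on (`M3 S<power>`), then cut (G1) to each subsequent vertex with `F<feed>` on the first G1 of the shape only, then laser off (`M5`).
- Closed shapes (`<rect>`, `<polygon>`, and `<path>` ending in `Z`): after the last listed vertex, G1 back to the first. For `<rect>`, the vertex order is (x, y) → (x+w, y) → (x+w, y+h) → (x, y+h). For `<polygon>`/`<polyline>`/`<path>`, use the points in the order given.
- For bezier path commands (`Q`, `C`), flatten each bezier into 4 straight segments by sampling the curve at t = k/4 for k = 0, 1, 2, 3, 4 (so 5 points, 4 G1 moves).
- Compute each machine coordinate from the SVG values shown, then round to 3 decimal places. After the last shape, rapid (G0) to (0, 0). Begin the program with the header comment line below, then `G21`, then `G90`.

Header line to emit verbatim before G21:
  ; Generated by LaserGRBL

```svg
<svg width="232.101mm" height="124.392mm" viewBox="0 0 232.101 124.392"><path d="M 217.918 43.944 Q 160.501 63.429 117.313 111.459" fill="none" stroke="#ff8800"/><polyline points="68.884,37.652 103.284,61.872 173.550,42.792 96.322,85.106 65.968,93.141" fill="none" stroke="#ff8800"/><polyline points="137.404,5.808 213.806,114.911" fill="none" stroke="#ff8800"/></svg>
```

1 u = 1 mm; y_m = 124.392 − y.

[1] `<path>` quadratic bezier, #ff8800→cut S816 F646: (217.918,80.448) → (190.099,68.921) → (164.058,53.827) → (139.796,35.164) → (117.313,12.933)

[2] `<polyline>` open polyline, #ff8800→cut S816 F646: (68.884,86.740) → (103.284,62.520) → (173.550,81.600) → (96.322,39.286) → (65.968,31.251)

[3] `<polyline>` line segment, #ff8800→cut S816 F646: (137.404,118.584) → (213.806,9.481)

; Generated by LaserGRBL
G21
G90
G0 X217.918 Y80.448
M3 S816
G1 X190.099 Y68.921 F646
G1 X164.058 Y53.827
G1 X139.796 Y35.164
G1 X117.313 Y12.933
M5
G0 X68.884 Y86.740
M3 S816
G1 X103.284 Y62.520 F646
G1 X173.550 Y81.600
G1 X96.322 Y39.286
G1 X65.968 Y31.251
M5
G0 X137.404 Y118.584
M3 S816
G1 X213.806 Y9.481 F646
M5
G0 X0.000 Y0.000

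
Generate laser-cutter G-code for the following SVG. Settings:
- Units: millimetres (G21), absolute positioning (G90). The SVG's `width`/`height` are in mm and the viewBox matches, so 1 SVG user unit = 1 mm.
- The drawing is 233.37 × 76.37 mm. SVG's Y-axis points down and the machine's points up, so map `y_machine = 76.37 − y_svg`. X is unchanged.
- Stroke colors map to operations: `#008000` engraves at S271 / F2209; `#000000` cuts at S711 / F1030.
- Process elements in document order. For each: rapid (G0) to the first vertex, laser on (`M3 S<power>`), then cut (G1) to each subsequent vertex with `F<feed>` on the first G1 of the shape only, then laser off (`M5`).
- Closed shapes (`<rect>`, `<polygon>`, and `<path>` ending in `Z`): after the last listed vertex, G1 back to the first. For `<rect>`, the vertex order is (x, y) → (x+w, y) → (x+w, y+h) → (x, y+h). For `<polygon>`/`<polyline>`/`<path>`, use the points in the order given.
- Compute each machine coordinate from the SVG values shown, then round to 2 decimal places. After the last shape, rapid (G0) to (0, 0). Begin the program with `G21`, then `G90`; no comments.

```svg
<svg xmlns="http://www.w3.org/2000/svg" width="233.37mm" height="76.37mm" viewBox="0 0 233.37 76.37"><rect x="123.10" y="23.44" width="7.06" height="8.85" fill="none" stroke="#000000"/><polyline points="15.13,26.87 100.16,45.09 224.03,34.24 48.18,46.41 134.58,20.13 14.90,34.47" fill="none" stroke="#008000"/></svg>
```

G21
G90
G0 X123.10 Y52.93
M3 S711
G1 X130.16 Y52.93 F1030
G1 X130.16 Y44.08
G1 X123.10 Y44.08
G1 X123.10 Y52.93
M5
G0 X15.13 Y49.50
M3 S271
G1 X100.16 Y31.28 F2209
G1 X224.03 Y42.13
G1 X48.18 Y29.96
G1 X134.58 Y56.24
G1 X14.90 Y41.90
M5
G0 X0.00 Y0.00

viewBox `0 0 233.37 76.37` with mm width/height → 1 unit = 1 mm. Flip: y_m = 76.37 − y_svg.

**Shape 1** — `<rect>` rectangle, stroke `#000000` → cut (S711, F1030). Machine vertices: (123.10,52.93) → (130.16,52.93) → (130.16,44.08) → (123.10,44.08) → (123.10,52.93). Closed: final G1 returns to the first vertex.

**Shape 2** — `<polyline>` open polyline, stroke `#008000` → engrave (S271, F2209). Machine vertices: (15.13,49.50) → (100.16,31.28) → (224.03,42.13) → (48.18,29.96) → (134.58,56.24) → (14.90,41.90). Open path.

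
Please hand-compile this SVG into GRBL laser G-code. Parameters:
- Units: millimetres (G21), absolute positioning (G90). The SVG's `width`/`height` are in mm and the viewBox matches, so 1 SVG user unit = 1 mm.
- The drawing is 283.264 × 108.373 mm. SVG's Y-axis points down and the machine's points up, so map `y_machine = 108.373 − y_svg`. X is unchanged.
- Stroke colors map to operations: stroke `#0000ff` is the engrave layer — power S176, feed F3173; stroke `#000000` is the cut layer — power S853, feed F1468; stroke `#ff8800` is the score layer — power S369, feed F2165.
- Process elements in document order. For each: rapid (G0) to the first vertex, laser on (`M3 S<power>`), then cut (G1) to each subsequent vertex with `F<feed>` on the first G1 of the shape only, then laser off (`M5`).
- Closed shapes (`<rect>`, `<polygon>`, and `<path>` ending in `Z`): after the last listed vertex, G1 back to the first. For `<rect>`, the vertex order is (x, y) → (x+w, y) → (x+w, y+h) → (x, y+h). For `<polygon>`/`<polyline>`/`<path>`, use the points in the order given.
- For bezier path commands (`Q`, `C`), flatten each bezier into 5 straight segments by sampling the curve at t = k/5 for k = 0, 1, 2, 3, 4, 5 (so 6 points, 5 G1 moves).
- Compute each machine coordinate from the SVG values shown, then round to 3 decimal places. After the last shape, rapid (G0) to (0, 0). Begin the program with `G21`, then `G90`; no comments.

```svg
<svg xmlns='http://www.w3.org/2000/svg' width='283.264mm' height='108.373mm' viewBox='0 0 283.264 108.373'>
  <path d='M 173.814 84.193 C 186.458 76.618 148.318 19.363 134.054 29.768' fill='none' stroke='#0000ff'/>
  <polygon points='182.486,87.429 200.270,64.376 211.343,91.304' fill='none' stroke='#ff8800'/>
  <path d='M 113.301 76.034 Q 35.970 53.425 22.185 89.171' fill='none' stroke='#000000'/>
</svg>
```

G21
G90
G0 X173.814 Y24.180
M3 S176
G1 X175.904 Y33.748 F3173
G1 X169.389 Y49.607
G1 X157.853 Y66.124
G1 X144.880 Y77.668
G1 X134.054 Y78.605
M5
G0 X182.486 Y20.944
M3 S369
G1 X200.270 Y43.997 F2165
G1 X211.343 Y17.069
G1 X182.486 Y20.944
M5
G0 X113.301 Y32.339
M3 S853
G1 X84.910 Y39.048 F1468
G1 X61.604 Y41.089
G1 X43.380 Y38.462
G1 X30.241 Y31.166
G1 X22.185 Y19.202
M5
G0 X0.000 Y0.000

viewBox `0 0 283.264 108.373` with mm width/height → 1 unit = 1 mm. Flip: y_m = 108.373 − y_svg.

**Shape 1** — `<path>` cubic bezier, stroke `#0000ff` → engrave (S176, F3173). Control points (SVG): P0=(173.814,84.193), P1=(186.458,76.618), P2=(148.318,19.363), P3=(134.054,29.768); sampled at t=k/5. Machine vertices: (173.814,24.180) → (175.904,33.748) → (169.389,49.607) → (157.853,66.124) → (144.880,77.668) → (134.054,78.605). Open path.

**Shape 2** — `<polygon>` regular polygon, stroke `#ff8800` → score (S369, F2165). Machine vertices: (182.486,20.944) → (200.270,43.997) → (211.343,17.069) → (182.486,20.944). Closed: final G1 returns to the first vertex.

**Shape 3** — `<path>` quadratic bezier, stroke `#000000` → cut (S853, F1468). Control points (SVG): P0=(113.301,76.034), P1=(35.970,53.425), P2=(22.185,89.171); sampled at t=k/5. Machine vertices: (113.301,32.339) → (84.910,39.048) → (61.604,41.089) → (43.380,38.462) → (30.241,31.166) → (22.185,19.202). Open path.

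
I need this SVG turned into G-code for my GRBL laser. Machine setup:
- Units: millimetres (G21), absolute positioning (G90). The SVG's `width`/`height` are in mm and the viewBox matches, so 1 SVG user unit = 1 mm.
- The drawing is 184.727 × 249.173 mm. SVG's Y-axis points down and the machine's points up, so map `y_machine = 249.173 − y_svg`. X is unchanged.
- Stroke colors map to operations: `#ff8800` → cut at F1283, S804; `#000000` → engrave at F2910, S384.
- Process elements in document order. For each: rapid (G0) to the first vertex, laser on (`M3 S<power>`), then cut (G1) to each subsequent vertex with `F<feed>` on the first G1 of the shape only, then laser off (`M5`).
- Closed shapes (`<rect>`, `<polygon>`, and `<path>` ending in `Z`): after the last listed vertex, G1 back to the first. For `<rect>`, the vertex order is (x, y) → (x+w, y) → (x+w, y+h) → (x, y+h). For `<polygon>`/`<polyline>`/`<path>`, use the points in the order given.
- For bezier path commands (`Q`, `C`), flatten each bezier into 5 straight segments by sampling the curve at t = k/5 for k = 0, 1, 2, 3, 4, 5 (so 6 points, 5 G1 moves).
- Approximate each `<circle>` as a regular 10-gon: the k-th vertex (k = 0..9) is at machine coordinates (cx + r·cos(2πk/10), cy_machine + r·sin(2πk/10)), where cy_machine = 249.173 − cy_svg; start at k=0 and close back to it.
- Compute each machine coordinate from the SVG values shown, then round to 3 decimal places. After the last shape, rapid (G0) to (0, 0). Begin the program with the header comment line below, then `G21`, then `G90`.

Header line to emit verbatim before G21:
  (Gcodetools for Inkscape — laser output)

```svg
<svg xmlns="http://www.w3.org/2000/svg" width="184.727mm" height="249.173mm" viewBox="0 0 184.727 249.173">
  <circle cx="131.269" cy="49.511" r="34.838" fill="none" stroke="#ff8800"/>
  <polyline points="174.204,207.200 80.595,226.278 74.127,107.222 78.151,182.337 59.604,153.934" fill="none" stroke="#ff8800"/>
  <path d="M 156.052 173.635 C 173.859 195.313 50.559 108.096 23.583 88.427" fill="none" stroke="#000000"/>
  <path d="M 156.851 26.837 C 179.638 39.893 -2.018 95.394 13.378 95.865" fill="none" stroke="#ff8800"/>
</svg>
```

1 u = 1 mm; y_m = 249.173 − y.

[1] `<circle>` circle, #ff8800→cut S804 F1283: (166.107,199.662) → (159.454,220.139) → (142.035,232.795) → (120.503,232.795) → (103.084,220.139) → (96.431,199.662) → (103.084,179.185) → (120.503,166.529) → (142.035,166.529) → (159.454,179.185) → (166.107,199.662) (closed)

[2] `<polyline>` open polyline, #ff8800→cut S804 F1283: (174.204,41.973) → (80.595,22.895) → (74.127,141.951) → (78.151,66.836) → (59.604,95.239)

[3] `<path>` cubic bezier, #000000→engrave S384 F2910: (156.052,75.538) → (151.703,74.187) → (124.885,90.502) → (86.994,116.013) → (49.428,142.250) → (23.583,160.746)

[4] `<path>` cubic bezier, #ff8800→cut S804 F1283: (156.851,222.336) → (149.202,210.189) → (111.758,192.534) → (63.792,174.049) → (24.575,159.414) → (13.378,153.308)

(Gcodetools for Inkscape — laser output)
G21
G90
G0 X166.107 Y199.662
M3 S804
G1 X159.454 Y220.139 F1283
G1 X142.035 Y232.795
G1 X120.503 Y232.795
G1 X103.084 Y220.139
G1 X96.431 Y199.662
G1 X103.084 Y179.185
G1 X120.503 Y166.529
G1 X142.035 Y166.529
G1 X159.454 Y179.185
G1 X166.107 Y199.662
M5
G0 X174.204 Y41.973
M3 S804
G1 X80.595 Y22.895 F1283
G1 X74.127 Y141.951
G1 X78.151 Y66.836
G1 X59.604 Y95.239
M5
G0 X156.052 Y75.538
M3 S384
G1 X151.703 Y74.187 F2910
G1 X124.885 Y90.502
G1 X86.994 Y116.013
G1 X49.428 Y142.250
G1 X23.583 Y160.746
M5
G0 X156.851 Y222.336
M3 S804
G1 X149.202 Y210.189 F1283
G1 X111.758 Y192.534
G1 X63.792 Y174.049
G1 X24.575 Y159.414
G1 X13.378 Y153.308
M5
G0 X0.000 Y0.000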